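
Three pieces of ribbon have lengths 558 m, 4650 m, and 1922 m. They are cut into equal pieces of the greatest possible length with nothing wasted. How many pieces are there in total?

Piece length = gcd(558, 4650, 1922).
558 = 2 × 3^2 × 31
4650 = 2 × 3 × 5^2 × 31
1922 = 2 × 31^2
gcd(558, 4650, 1922) = 2 × 31 = 62.
Total pieces = 558/62 + 4650/62 + 1922/62 = 9 + 75 + 31 = 115.

115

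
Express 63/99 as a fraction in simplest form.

63 = 3^2 × 7
99 = 3^2 × 11
gcd(63, 99) = 3^2 = 9.
Divide numerator and denominator by 9: 63/99 = 7/11.

7/11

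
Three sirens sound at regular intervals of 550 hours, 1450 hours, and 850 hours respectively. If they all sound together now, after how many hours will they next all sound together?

271150 hours

The first simultaneous occurrence is after LCM of the individual periods.
550 = 2 × 5^2 × 11
1450 = 2 × 5^2 × 29
850 = 2 × 5^2 × 17
LCM(550, 1450, 850) = 2 × 5^2 × 11 × 17 × 29 = 271150.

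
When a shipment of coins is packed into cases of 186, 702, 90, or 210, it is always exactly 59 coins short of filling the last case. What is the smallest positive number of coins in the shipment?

761611

Being 59 short of a full case of size k means N ≡ −59 (mod k), i.e. N + 59 is a multiple of each size.
186 = 2 × 3 × 31
702 = 2 × 3^3 × 13
90 = 2 × 3^2 × 5
210 = 2 × 3 × 5 × 7
LCM(186, 702, 90, 210) = 2 × 3^3 × 5 × 7 × 13 × 31 = 761670.
Smallest positive N is 761670 − 59 = 761611.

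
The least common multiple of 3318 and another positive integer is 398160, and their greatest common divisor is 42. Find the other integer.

gcd × lcm = product of the two integers, so the other integer is (42 × 398160) / 3318 = 5040.

5040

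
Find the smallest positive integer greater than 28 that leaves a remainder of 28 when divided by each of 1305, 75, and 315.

45703

N − 28 must be a common multiple of 1305, 75, and 315.
1305 = 3^2 × 5 × 29
75 = 3 × 5^2
315 = 3^2 × 5 × 7
LCM(1305, 75, 315) = 3^2 × 5^2 × 7 × 29 = 45675.
Smallest N > 28 is LCM + 28 = 45675 + 28 = 45703.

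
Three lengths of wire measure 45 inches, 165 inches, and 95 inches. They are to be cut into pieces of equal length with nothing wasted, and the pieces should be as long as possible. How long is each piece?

The greatest length dividing all of 45, 165, and 95 is their gcd.
45 = 3^2 × 5
165 = 3 × 5 × 11
95 = 5 × 19
gcd(45, 165, 95) = 5.

5 inches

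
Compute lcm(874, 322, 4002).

532266

874 = 2 × 19 × 23
322 = 2 × 7 × 23
4002 = 2 × 3 × 23 × 29
LCM(874, 322, 4002) = 2 × 3 × 7 × 19 × 23 × 29 = 532266.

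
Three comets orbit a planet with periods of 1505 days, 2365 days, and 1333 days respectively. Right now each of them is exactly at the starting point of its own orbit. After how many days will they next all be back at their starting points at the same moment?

The first simultaneous occurrence is after LCM of the individual periods.
1505 = 5 × 7 × 43
2365 = 5 × 11 × 43
1333 = 31 × 43
LCM(1505, 2365, 1333) = 5 × 7 × 11 × 31 × 43 = 513205.

513205 days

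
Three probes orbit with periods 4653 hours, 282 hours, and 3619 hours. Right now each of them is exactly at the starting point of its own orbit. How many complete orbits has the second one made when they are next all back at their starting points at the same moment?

231 orbits

The first common completion time is the LCM of the periods.
4653 = 3^2 × 11 × 47
282 = 2 × 3 × 47
3619 = 7 × 11 × 47
LCM(4653, 282, 3619) = 2 × 3^2 × 7 × 11 × 47 = 65142.
Orbits for period 282: 65142 / 282 = 231.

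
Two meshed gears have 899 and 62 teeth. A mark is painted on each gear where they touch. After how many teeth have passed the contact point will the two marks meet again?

The first simultaneous occurrence is after LCM of the individual periods.
899 = 29 × 31
62 = 2 × 31
LCM(899, 62) = 2 × 29 × 31 = 1798.

1798 teeth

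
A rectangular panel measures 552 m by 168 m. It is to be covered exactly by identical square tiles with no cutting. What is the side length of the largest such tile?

24 m

The tile side must divide both 552 and 168, so the largest is their gcd.
552 = 2^3 × 3 × 23
168 = 2^3 × 3 × 7
gcd(552, 168) = 2^3 × 3 = 24.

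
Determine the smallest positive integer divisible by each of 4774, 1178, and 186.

4774 = 2 × 7 × 11 × 31
1178 = 2 × 19 × 31
186 = 2 × 3 × 31
LCM(4774, 1178, 186) = 2 × 3 × 7 × 11 × 19 × 31 = 272118.

272118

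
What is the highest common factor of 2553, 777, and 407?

2553 = 3 × 23 × 37
777 = 3 × 7 × 37
407 = 11 × 37
gcd(2553, 777, 407) = 37.

37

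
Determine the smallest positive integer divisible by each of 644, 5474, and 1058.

644 = 2^2 × 7 × 23
5474 = 2 × 7 × 17 × 23
1058 = 2 × 23^2
LCM(644, 5474, 1058) = 2^2 × 7 × 17 × 23^2 = 251804.

251804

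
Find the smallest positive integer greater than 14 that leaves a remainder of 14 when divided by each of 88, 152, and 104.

21750

N − 14 must be a common multiple of 88, 152, and 104.
88 = 2^3 × 11
152 = 2^3 × 19
104 = 2^3 × 13
LCM(88, 152, 104) = 2^3 × 11 × 13 × 19 = 21736.
Smallest N > 14 is LCM + 14 = 21736 + 14 = 21750.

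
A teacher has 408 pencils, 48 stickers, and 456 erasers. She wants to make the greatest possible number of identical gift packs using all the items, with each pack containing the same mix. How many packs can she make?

24 packs

The pack count must divide each quantity, so the greatest is gcd(408, 48, 456).
408 = 2^3 × 3 × 17
48 = 2^4 × 3
456 = 2^3 × 3 × 19
gcd(408, 48, 456) = 2^3 × 3 = 24.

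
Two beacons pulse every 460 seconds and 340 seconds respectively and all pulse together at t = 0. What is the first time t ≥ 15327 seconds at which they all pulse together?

15640 seconds

Joint pulses occur at multiples of LCM(460, 340).
460 = 2^2 × 5 × 23
340 = 2^2 × 5 × 17
LCM(460, 340) = 2^2 × 5 × 17 × 23 = 7820.
Smallest multiple of 7820 that is ≥ 15327: ⌈15327/7820⌉ × 7820 = 2 × 7820 = 15640.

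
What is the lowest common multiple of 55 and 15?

55 = 5 × 11
15 = 3 × 5
LCM(55, 15) = 3 × 5 × 11 = 165.

165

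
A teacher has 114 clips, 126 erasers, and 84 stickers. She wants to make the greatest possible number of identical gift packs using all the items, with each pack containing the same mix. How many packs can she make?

6 packs

The pack count must divide each quantity, so the greatest is gcd(114, 126, 84).
114 = 2 × 3 × 19
126 = 2 × 3^2 × 7
84 = 2^2 × 3 × 7
gcd(114, 126, 84) = 2 × 3 = 6.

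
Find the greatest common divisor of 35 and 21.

7

35 = 5 × 7
21 = 3 × 7
gcd(35, 21) = 7.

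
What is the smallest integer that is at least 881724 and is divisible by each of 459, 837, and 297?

The integer must be a common multiple of 459, 837, and 297, so a multiple of their LCM.
459 = 3^3 × 17
837 = 3^3 × 31
297 = 3^3 × 11
LCM(459, 837, 297) = 3^3 × 11 × 17 × 31 = 156519.
Smallest multiple of 156519 that is ≥ 881724: ⌈881724/156519⌉ × 156519 = 6 × 156519 = 939114.

939114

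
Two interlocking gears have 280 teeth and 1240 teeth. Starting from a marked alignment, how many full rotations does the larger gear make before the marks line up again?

All finish a whole number of cycles simultaneously at t = LCM of the periods.
280 = 2^3 × 5 × 7
1240 = 2^3 × 5 × 31
LCM(280, 1240) = 2^3 × 5 × 7 × 31 = 8680.
Rotations for period 1240: 8680 / 1240 = 7.

7 rotations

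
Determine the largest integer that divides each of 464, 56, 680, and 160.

464 = 2^4 × 29
56 = 2^3 × 7
680 = 2^3 × 5 × 17
160 = 2^5 × 5
gcd(464, 56, 680, 160) = 2^3 = 8.

8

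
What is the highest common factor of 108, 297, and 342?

9

108 = 2^2 × 3^3
297 = 3^3 × 11
342 = 2 × 3^2 × 19
gcd(108, 297, 342) = 3^2 = 9.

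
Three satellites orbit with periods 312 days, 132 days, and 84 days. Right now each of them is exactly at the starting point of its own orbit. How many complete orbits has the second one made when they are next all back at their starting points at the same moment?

182 orbits

All finish a whole number of cycles simultaneously at t = LCM of the periods.
312 = 2^3 × 3 × 13
132 = 2^2 × 3 × 11
84 = 2^2 × 3 × 7
LCM(312, 132, 84) = 2^3 × 3 × 7 × 11 × 13 = 24024.
Orbits for period 132: 24024 / 132 = 182.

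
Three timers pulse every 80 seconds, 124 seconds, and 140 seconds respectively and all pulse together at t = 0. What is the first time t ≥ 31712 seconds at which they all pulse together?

34720 seconds

Joint pulses occur at multiples of LCM(80, 124, 140).
80 = 2^4 × 5
124 = 2^2 × 31
140 = 2^2 × 5 × 7
LCM(80, 124, 140) = 2^4 × 5 × 7 × 31 = 17360.
Smallest multiple of 17360 that is ≥ 31712: ⌈31712/17360⌉ × 17360 = 2 × 17360 = 34720.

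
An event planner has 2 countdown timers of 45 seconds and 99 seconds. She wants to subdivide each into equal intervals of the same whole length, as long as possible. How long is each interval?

9 seconds

By the Euclidean algorithm:
99 = 2 × 45 + 9
45 = 5 × 9 + 0
gcd(45, 99) = 9.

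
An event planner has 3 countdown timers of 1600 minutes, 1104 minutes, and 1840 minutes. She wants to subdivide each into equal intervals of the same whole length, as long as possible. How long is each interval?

The interval must divide each timer length; the longest such is the gcd.
1600 = 2^6 × 5^2
1104 = 2^4 × 3 × 23
1840 = 2^4 × 5 × 23
gcd(1600, 1104, 1840) = 2^4 = 16.

16 minutes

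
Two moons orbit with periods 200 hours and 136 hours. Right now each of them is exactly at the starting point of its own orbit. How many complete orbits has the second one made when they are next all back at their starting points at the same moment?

They are all back at their starting positions together after one LCM of the periods.
200 = 2^3 × 5^2
136 = 2^3 × 17
LCM(200, 136) = 2^3 × 5^2 × 17 = 3400.
Orbits for period 136: 3400 / 136 = 25.

25 orbits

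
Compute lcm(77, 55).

77 = 7 × 11
55 = 5 × 11
LCM(77, 55) = 5 × 7 × 11 = 385.

385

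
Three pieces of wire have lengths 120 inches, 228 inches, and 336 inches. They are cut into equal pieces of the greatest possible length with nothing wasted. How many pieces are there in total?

57

Piece length = gcd(120, 228, 336).
120 = 2^3 × 3 × 5
228 = 2^2 × 3 × 19
336 = 2^4 × 3 × 7
gcd(120, 228, 336) = 2^2 × 3 = 12.
Total pieces = 120/12 + 228/12 + 336/12 = 10 + 19 + 28 = 57.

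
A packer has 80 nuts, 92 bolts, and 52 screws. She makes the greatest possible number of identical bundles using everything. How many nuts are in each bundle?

Number of bundles = gcd(80, 92, 52).
80 = 2^4 × 5
92 = 2^2 × 23
52 = 2^2 × 13
gcd(80, 92, 52) = 2^2 = 4.
nuts per bundle = 80 / 4 = 20.

20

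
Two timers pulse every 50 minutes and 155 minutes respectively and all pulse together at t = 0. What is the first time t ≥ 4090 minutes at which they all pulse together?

4650 minutes

Joint pulses occur at multiples of LCM(50, 155).
50 = 2 × 5^2
155 = 5 × 31
LCM(50, 155) = 2 × 5^2 × 31 = 1550.
Smallest multiple of 1550 that is ≥ 4090: ⌈4090/1550⌉ × 1550 = 3 × 1550 = 4650.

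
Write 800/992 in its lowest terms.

800 = 2^5 × 5^2
992 = 2^5 × 31
gcd(800, 992) = 2^5 = 32.
Divide numerator and denominator by 32: 800/992 = 25/31.

25/31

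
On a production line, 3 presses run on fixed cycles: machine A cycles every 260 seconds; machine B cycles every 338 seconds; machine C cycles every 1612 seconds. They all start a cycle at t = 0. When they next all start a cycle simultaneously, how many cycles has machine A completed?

403 cycles

All finish a whole number of cycles simultaneously at t = LCM of the periods.
260 = 2^2 × 5 × 13
338 = 2 × 13^2
1612 = 2^2 × 13 × 31
LCM(260, 338, 1612) = 2^2 × 5 × 13^2 × 31 = 104780.
Cycles for period 260: 104780 / 260 = 403.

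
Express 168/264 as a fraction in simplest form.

168 = 2^3 × 3 × 7
264 = 2^3 × 3 × 11
gcd(168, 264) = 2^3 × 3 = 24.
Divide numerator and denominator by 24: 168/264 = 7/11.

7/11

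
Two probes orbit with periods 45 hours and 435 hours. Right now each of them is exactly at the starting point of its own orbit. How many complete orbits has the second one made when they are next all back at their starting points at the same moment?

3 orbits

All finish a whole number of cycles simultaneously at t = LCM of the periods.
45 = 3^2 × 5
435 = 3 × 5 × 29
LCM(45, 435) = 3^2 × 5 × 29 = 1305.
Orbits for period 435: 1305 / 435 = 3.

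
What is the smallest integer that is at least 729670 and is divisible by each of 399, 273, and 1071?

The integer must be a common multiple of 399, 273, and 1071, so a multiple of their LCM.
399 = 3 × 7 × 19
273 = 3 × 7 × 13
1071 = 3^2 × 7 × 17
LCM(399, 273, 1071) = 3^2 × 7 × 13 × 17 × 19 = 264537.
Smallest multiple of 264537 that is ≥ 729670: ⌈729670/264537⌉ × 264537 = 3 × 264537 = 793611.

793611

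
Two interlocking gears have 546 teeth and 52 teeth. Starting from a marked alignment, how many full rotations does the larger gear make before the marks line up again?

They are all back at their starting positions together after one LCM of the periods.
546 = 2 × 3 × 7 × 13
52 = 2^2 × 13
LCM(546, 52) = 2^2 × 3 × 7 × 13 = 1092.
Rotations for period 546: 1092 / 546 = 2.

2 rotations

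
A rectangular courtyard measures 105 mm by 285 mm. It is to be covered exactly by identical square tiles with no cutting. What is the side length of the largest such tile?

By the Euclidean algorithm:
285 = 2 × 105 + 75
105 = 1 × 75 + 30
75 = 2 × 30 + 15
30 = 2 × 15 + 0
gcd(105, 285) = 15.

15 mm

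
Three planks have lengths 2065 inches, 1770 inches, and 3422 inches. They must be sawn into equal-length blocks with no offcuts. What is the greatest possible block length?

59 inches

The block length must divide every plank, so the greatest is gcd(2065, 1770, 3422).
2065 = 5 × 7 × 59
1770 = 2 × 3 × 5 × 59
3422 = 2 × 29 × 59
gcd(2065, 1770, 3422) = 59.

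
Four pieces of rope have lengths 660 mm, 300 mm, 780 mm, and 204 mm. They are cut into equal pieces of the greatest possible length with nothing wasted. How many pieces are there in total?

Piece length = gcd(660, 300, 780, 204).
660 = 2^2 × 3 × 5 × 11
300 = 2^2 × 3 × 5^2
780 = 2^2 × 3 × 5 × 13
204 = 2^2 × 3 × 17
gcd(660, 300, 780, 204) = 2^2 × 3 = 12.
Total pieces = 660/12 + 300/12 + 780/12 + 204/12 = 55 + 25 + 65 + 17 = 162.

162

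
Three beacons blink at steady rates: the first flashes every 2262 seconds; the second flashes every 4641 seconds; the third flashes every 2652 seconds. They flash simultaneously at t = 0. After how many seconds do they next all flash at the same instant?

538356 seconds

They coincide at every common multiple of the periods; the first is the LCM.
2262 = 2 × 3 × 13 × 29
4641 = 3 × 7 × 13 × 17
2652 = 2^2 × 3 × 13 × 17
LCM(2262, 4641, 2652) = 2^2 × 3 × 7 × 13 × 17 × 29 = 538356.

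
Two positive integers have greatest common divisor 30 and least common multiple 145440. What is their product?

4363200

For any two positive integers, gcd × lcm = product = 30 × 145440 = 4363200.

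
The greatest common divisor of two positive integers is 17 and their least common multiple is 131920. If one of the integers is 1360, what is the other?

1649

For two integers, gcd × lcm = product, so the other is (17 × 131920) / 1360 = 2242640 / 1360 = 1649.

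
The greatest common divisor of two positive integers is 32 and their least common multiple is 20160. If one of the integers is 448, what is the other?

1440

For two integers, gcd × lcm = product, so the other is (32 × 20160) / 448 = 645120 / 448 = 1440.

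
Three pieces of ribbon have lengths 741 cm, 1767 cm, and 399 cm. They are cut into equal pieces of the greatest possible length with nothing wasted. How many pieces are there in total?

51

Piece length = gcd(741, 1767, 399).
741 = 3 × 13 × 19
1767 = 3 × 19 × 31
399 = 3 × 7 × 19
gcd(741, 1767, 399) = 3 × 19 = 57.
Total pieces = 741/57 + 1767/57 + 399/57 = 13 + 31 + 7 = 51.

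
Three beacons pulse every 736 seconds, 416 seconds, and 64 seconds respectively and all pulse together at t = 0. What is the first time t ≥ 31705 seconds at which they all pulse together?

Joint pulses occur at multiples of LCM(736, 416, 64).
736 = 2^5 × 23
416 = 2^5 × 13
64 = 2^6
LCM(736, 416, 64) = 2^6 × 13 × 23 = 19136.
Smallest multiple of 19136 that is ≥ 31705: ⌈31705/19136⌉ × 19136 = 2 × 19136 = 38272.

38272 seconds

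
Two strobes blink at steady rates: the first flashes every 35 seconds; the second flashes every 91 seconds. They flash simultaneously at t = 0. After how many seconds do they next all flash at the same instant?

455 seconds

The first simultaneous occurrence is after LCM of the individual periods.
35 = 5 × 7
91 = 7 × 13
LCM(35, 91) = 5 × 7 × 13 = 455.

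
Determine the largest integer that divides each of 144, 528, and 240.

48

144 = 2^4 × 3^2
528 = 2^4 × 3 × 11
240 = 2^4 × 3 × 5
gcd(144, 528, 240) = 2^4 × 3 = 48.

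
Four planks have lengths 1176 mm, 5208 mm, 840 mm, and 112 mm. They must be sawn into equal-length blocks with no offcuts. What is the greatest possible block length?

56 mm

The block length must divide every plank, so the greatest is gcd(1176, 5208, 840, 112).
1176 = 2^3 × 3 × 7^2
5208 = 2^3 × 3 × 7 × 31
840 = 2^3 × 3 × 5 × 7
112 = 2^4 × 7
gcd(1176, 5208, 840, 112) = 2^3 × 7 = 56.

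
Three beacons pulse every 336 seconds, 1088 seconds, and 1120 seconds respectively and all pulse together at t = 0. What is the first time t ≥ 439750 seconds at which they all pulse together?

Joint pulses occur at multiples of LCM(336, 1088, 1120).
336 = 2^4 × 3 × 7
1088 = 2^6 × 17
1120 = 2^5 × 5 × 7
LCM(336, 1088, 1120) = 2^6 × 3 × 5 × 7 × 17 = 114240.
Smallest multiple of 114240 that is ≥ 439750: ⌈439750/114240⌉ × 114240 = 4 × 114240 = 456960.

456960 seconds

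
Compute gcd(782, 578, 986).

34

782 = 2 × 17 × 23
578 = 2 × 17^2
986 = 2 × 17 × 29
gcd(782, 578, 986) = 2 × 17 = 34.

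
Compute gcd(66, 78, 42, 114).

66 = 2 × 3 × 11
78 = 2 × 3 × 13
42 = 2 × 3 × 7
114 = 2 × 3 × 19
gcd(66, 78, 42, 114) = 2 × 3 = 6.

6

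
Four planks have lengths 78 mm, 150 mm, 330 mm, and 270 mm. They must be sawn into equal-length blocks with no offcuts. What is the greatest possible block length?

The block length must divide every plank, so the greatest is gcd(78, 150, 330, 270).
78 = 2 × 3 × 13
150 = 2 × 3 × 5^2
330 = 2 × 3 × 5 × 11
270 = 2 × 3^3 × 5
gcd(78, 150, 330, 270) = 2 × 3 = 6.

6 mm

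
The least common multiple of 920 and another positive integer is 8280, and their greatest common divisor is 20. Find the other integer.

180

gcd × lcm = product of the two integers, so the other integer is (20 × 8280) / 920 = 180.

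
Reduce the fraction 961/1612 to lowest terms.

961 = 31^2
1612 = 2^2 × 13 × 31
gcd(961, 1612) = 31.
Divide numerator and denominator by 31: 961/1612 = 31/52.

31/52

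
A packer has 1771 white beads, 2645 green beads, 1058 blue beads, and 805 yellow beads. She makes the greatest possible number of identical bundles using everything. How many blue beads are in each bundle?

46

Number of bundles = gcd(1771, 2645, 1058, 805).
1771 = 7 × 11 × 23
2645 = 5 × 23^2
1058 = 2 × 23^2
805 = 5 × 7 × 23
gcd(1771, 2645, 1058, 805) = 23.
blue beads per bundle = 1058 / 23 = 46.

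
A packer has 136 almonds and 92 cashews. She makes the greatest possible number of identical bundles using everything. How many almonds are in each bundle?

34

Number of bundles = gcd(136, 92).
136 = 2^3 × 17
92 = 2^2 × 23
gcd(136, 92) = 2^2 = 4.
almonds per bundle = 136 / 4 = 34.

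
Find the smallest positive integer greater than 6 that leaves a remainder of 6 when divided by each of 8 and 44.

N − 6 must be a common multiple of 8 and 44.
8 = 2^3
44 = 2^2 × 11
LCM(8, 44) = 2^3 × 11 = 88.
Smallest N > 6 is LCM + 6 = 88 + 6 = 94.

94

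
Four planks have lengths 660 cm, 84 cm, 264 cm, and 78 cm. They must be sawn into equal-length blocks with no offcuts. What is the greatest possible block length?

6 cm

The block length must divide every plank, so the greatest is gcd(660, 84, 264, 78).
660 = 2^2 × 3 × 5 × 11
84 = 2^2 × 3 × 7
264 = 2^3 × 3 × 11
78 = 2 × 3 × 13
gcd(660, 84, 264, 78) = 2 × 3 = 6.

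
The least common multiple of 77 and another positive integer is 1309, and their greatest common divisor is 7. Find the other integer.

gcd × lcm = product of the two integers, so the other integer is (7 × 1309) / 77 = 119.

119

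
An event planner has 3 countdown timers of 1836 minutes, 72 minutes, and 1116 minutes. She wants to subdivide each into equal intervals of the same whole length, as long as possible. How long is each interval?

The interval must divide each timer length; the longest such is the gcd.
1836 = 2^2 × 3^3 × 17
72 = 2^3 × 3^2
1116 = 2^2 × 3^2 × 31
gcd(1836, 72, 1116) = 2^2 × 3^2 = 36.

36 minutes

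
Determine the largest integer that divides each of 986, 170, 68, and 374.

986 = 2 × 17 × 29
170 = 2 × 5 × 17
68 = 2^2 × 17
374 = 2 × 11 × 17
gcd(986, 170, 68, 374) = 2 × 17 = 34.

34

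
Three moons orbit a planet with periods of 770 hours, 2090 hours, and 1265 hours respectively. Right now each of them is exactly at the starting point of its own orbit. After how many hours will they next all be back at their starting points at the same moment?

The first simultaneous occurrence is after LCM of the individual periods.
770 = 2 × 5 × 7 × 11
2090 = 2 × 5 × 11 × 19
1265 = 5 × 11 × 23
LCM(770, 2090, 1265) = 2 × 5 × 7 × 11 × 19 × 23 = 336490.

336490 hours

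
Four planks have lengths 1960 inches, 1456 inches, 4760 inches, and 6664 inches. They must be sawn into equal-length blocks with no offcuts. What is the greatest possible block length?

This is the greatest common divisor of 1960, 1456, 4760, and 6664.
1960 = 2^3 × 5 × 7^2
1456 = 2^4 × 7 × 13
4760 = 2^3 × 5 × 7 × 17
6664 = 2^3 × 7^2 × 17
gcd(1960, 1456, 4760, 6664) = 2^3 × 7 = 56.

56 inches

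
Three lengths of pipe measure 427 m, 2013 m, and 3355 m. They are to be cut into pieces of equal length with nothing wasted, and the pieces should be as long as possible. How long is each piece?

The greatest length dividing all of 427, 2013, and 3355 is their gcd.
427 = 7 × 61
2013 = 3 × 11 × 61
3355 = 5 × 11 × 61
gcd(427, 2013, 3355) = 61.

61 m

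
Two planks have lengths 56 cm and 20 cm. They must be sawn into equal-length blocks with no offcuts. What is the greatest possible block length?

The block length must divide every plank, so the greatest is gcd(56, 20).
56 = 2^3 × 7
20 = 2^2 × 5
gcd(56, 20) = 2^2 = 4.

4 cm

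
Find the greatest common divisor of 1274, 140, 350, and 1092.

1274 = 2 × 7^2 × 13
140 = 2^2 × 5 × 7
350 = 2 × 5^2 × 7
1092 = 2^2 × 3 × 7 × 13
gcd(1274, 140, 350, 1092) = 2 × 7 = 14.

14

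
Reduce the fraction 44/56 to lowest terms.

44 = 2^2 × 11
56 = 2^3 × 7
gcd(44, 56) = 2^2 = 4.
Divide numerator and denominator by 4: 44/56 = 11/14.

11/14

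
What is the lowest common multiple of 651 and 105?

3255

651 = 3 × 7 × 31
105 = 3 × 5 × 7
LCM(651, 105) = 3 × 5 × 7 × 31 = 3255.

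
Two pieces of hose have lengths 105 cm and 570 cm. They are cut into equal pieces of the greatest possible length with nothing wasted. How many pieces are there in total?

45

Piece length = gcd(105, 570).
105 = 3 × 5 × 7
570 = 2 × 3 × 5 × 19
gcd(105, 570) = 3 × 5 = 15.
Total pieces = 105/15 + 570/15 = 7 + 38 = 45.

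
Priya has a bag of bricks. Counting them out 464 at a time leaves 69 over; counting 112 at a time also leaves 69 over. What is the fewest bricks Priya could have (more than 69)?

3317

N − 69 must be a common multiple of 464 and 112.
464 = 2^4 × 29
112 = 2^4 × 7
LCM(464, 112) = 2^4 × 7 × 29 = 3248.
Smallest N > 69 is LCM + 69 = 3248 + 69 = 3317.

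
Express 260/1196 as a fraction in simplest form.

260 = 2^2 × 5 × 13
1196 = 2^2 × 13 × 23
gcd(260, 1196) = 2^2 × 13 = 52.
Divide numerator and denominator by 52: 260/1196 = 5/23.

5/23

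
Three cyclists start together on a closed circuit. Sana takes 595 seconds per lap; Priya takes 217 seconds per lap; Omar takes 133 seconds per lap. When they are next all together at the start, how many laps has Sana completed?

589 laps

They are all back at their starting positions together after one LCM of the periods.
595 = 5 × 7 × 17
217 = 7 × 31
133 = 7 × 19
LCM(595, 217, 133) = 5 × 7 × 17 × 19 × 31 = 350455.
Laps for period 595: 350455 / 595 = 589.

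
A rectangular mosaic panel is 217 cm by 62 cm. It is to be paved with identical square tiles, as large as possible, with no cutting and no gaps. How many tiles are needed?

Tile side = gcd(217, 62).
217 = 7 × 31
62 = 2 × 31
gcd(217, 62) = 31.
Tiles: (217/31) × (62/31) = 7 × 2 = 14.

14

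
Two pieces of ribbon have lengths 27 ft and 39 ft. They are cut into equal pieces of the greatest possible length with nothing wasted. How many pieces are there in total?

22

Piece length = gcd(27, 39).
27 = 3^3
39 = 3 × 13
gcd(27, 39) = 3.
Total pieces = 27/3 + 39/3 = 9 + 13 = 22.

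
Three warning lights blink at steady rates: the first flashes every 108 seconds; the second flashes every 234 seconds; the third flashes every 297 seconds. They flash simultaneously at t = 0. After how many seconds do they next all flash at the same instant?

The first simultaneous occurrence is after LCM of the individual periods.
108 = 2^2 × 3^3
234 = 2 × 3^2 × 13
297 = 3^3 × 11
LCM(108, 234, 297) = 2^2 × 3^3 × 11 × 13 = 15444.

15444 seconds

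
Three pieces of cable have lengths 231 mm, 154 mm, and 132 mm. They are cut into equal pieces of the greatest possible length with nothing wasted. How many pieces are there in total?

Piece length = gcd(231, 154, 132).
231 = 3 × 7 × 11
154 = 2 × 7 × 11
132 = 2^2 × 3 × 11
gcd(231, 154, 132) = 11.
Total pieces = 231/11 + 154/11 + 132/11 = 21 + 14 + 12 = 47.

47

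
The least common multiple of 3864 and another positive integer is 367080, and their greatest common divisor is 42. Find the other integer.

gcd × lcm = product of the two integers, so the other integer is (42 × 367080) / 3864 = 3990.

3990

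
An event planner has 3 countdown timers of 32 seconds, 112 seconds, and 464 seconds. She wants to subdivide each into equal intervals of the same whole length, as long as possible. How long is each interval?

The interval must divide each timer length; the longest such is the gcd.
32 = 2^5
112 = 2^4 × 7
464 = 2^4 × 29
gcd(32, 112, 464) = 2^4 = 16.

16 seconds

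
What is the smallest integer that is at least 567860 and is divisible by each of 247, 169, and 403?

597246

The integer must be a common multiple of 247, 169, and 403, so a multiple of their LCM.
247 = 13 × 19
169 = 13^2
403 = 13 × 31
LCM(247, 169, 403) = 13^2 × 19 × 31 = 99541.
Smallest multiple of 99541 that is ≥ 567860: ⌈567860/99541⌉ × 99541 = 6 × 99541 = 597246.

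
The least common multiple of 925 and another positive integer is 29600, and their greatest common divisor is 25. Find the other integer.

800

gcd × lcm = product of the two integers, so the other integer is (25 × 29600) / 925 = 800.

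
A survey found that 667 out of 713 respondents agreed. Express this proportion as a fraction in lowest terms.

667 = 23 × 29
713 = 23 × 31
gcd(667, 713) = 23.
Divide numerator and denominator by 23: 667/713 = 29/31.

29/31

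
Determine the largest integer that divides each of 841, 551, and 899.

29

841 = 29^2
551 = 19 × 29
899 = 29 × 31
gcd(841, 551, 899) = 29.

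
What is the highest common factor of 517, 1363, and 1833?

47

517 = 11 × 47
1363 = 29 × 47
1833 = 3 × 13 × 47
gcd(517, 1363, 1833) = 47.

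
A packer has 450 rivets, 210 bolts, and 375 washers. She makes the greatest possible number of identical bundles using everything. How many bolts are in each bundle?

14

Number of bundles = gcd(450, 210, 375).
450 = 2 × 3^2 × 5^2
210 = 2 × 3 × 5 × 7
375 = 3 × 5^3
gcd(450, 210, 375) = 3 × 5 = 15.
bolts per bundle = 210 / 15 = 14.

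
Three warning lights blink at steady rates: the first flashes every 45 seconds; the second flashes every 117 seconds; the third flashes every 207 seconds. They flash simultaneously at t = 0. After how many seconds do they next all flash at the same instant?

13455 seconds

They coincide at every common multiple of the periods; the first is the LCM.
45 = 3^2 × 5
117 = 3^2 × 13
207 = 3^2 × 23
LCM(45, 117, 207) = 3^2 × 5 × 13 × 23 = 13455.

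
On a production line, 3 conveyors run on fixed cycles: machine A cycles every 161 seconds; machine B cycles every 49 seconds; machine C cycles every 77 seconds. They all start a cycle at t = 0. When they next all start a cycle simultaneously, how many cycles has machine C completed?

161 cycles

The first common completion time is the LCM of the periods.
161 = 7 × 23
49 = 7^2
77 = 7 × 11
LCM(161, 49, 77) = 7^2 × 11 × 23 = 12397.
Cycles for period 77: 12397 / 77 = 161.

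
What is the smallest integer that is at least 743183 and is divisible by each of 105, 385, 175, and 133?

The integer must be a common multiple of 105, 385, 175, and 133, so a multiple of their LCM.
105 = 3 × 5 × 7
385 = 5 × 7 × 11
175 = 5^2 × 7
133 = 7 × 19
LCM(105, 385, 175, 133) = 3 × 5^2 × 7 × 11 × 19 = 109725.
Smallest multiple of 109725 that is ≥ 743183: ⌈743183/109725⌉ × 109725 = 7 × 109725 = 768075.

768075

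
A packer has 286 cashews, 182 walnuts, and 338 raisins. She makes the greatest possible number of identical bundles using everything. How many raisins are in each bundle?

13

Number of bundles = gcd(286, 182, 338).
286 = 2 × 11 × 13
182 = 2 × 7 × 13
338 = 2 × 13^2
gcd(286, 182, 338) = 2 × 13 = 26.
raisins per bundle = 338 / 26 = 13.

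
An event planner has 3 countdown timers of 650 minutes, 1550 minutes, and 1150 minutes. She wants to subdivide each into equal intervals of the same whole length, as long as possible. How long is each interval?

The interval must divide each timer length; the longest such is the gcd.
650 = 2 × 5^2 × 13
1550 = 2 × 5^2 × 31
1150 = 2 × 5^2 × 23
gcd(650, 1550, 1150) = 2 × 5^2 = 50.

50 minutes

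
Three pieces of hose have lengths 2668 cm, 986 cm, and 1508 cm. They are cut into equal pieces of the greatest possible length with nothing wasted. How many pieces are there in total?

89

Piece length = gcd(2668, 986, 1508).
2668 = 2^2 × 23 × 29
986 = 2 × 17 × 29
1508 = 2^2 × 13 × 29
gcd(2668, 986, 1508) = 2 × 29 = 58.
Total pieces = 2668/58 + 986/58 + 1508/58 = 46 + 17 + 26 = 89.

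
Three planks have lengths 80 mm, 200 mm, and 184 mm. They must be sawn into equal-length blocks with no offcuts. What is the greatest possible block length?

The block length must divide every plank, so the greatest is gcd(80, 200, 184).
80 = 2^4 × 5
200 = 2^3 × 5^2
184 = 2^3 × 23
gcd(80, 200, 184) = 2^3 = 8.

8 mm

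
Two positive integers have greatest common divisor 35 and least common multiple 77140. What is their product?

For any two positive integers, gcd × lcm = product = 35 × 77140 = 2699900.

2699900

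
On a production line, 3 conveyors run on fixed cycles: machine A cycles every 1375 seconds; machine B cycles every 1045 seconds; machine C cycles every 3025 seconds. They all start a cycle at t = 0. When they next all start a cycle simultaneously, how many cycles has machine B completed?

The first common completion time is the LCM of the periods.
1375 = 5^3 × 11
1045 = 5 × 11 × 19
3025 = 5^2 × 11^2
LCM(1375, 1045, 3025) = 5^3 × 11^2 × 19 = 287375.
Cycles for period 1045: 287375 / 1045 = 275.

275 cycles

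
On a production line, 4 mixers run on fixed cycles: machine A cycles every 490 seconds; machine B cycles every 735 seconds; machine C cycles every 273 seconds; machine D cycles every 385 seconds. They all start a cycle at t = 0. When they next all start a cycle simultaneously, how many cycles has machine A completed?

All finish a whole number of cycles simultaneously at t = LCM of the periods.
490 = 2 × 5 × 7^2
735 = 3 × 5 × 7^2
273 = 3 × 7 × 13
385 = 5 × 7 × 11
LCM(490, 735, 273, 385) = 2 × 3 × 5 × 7^2 × 11 × 13 = 210210.
Cycles for period 490: 210210 / 490 = 429.

429 cycles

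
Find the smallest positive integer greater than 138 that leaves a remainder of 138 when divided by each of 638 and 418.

N − 138 must be a common multiple of 638 and 418.
638 = 2 × 11 × 29
418 = 2 × 11 × 19
LCM(638, 418) = 2 × 11 × 19 × 29 = 12122.
Smallest N > 138 is LCM + 138 = 12122 + 138 = 12260.

12260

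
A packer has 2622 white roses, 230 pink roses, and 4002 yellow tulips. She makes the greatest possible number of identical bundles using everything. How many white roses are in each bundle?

57

Number of bundles = gcd(2622, 230, 4002).
2622 = 2 × 3 × 19 × 23
230 = 2 × 5 × 23
4002 = 2 × 3 × 23 × 29
gcd(2622, 230, 4002) = 2 × 23 = 46.
white roses per bundle = 2622 / 46 = 57.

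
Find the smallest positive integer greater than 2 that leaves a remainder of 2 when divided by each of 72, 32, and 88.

3170

N − 2 must be a common multiple of 72, 32, and 88.
72 = 2^3 × 3^2
32 = 2^5
88 = 2^3 × 11
LCM(72, 32, 88) = 2^5 × 3^2 × 11 = 3168.
Smallest N > 2 is LCM + 2 = 3168 + 2 = 3170.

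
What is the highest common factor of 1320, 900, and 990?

1320 = 2^3 × 3 × 5 × 11
900 = 2^2 × 3^2 × 5^2
990 = 2 × 3^2 × 5 × 11
gcd(1320, 900, 990) = 2 × 3 × 5 = 30.

30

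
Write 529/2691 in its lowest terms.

529 = 23^2
2691 = 3^2 × 13 × 23
gcd(529, 2691) = 23.
Divide numerator and denominator by 23: 529/2691 = 23/117.

23/117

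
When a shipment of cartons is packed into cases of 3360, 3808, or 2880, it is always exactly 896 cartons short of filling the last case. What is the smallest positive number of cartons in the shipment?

Being 896 short of a full case of size k means N ≡ −896 (mod k), i.e. N + 896 is a multiple of each size.
3360 = 2^5 × 3 × 5 × 7
3808 = 2^5 × 7 × 17
2880 = 2^6 × 3^2 × 5
LCM(3360, 3808, 2880) = 2^6 × 3^2 × 5 × 7 × 17 = 342720.
Smallest positive N is 342720 − 896 = 341824.

341824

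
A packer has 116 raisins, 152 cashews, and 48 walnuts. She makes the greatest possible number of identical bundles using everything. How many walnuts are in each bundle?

Number of bundles = gcd(116, 152, 48).
116 = 2^2 × 29
152 = 2^3 × 19
48 = 2^4 × 3
gcd(116, 152, 48) = 2^2 = 4.
walnuts per bundle = 48 / 4 = 12.

12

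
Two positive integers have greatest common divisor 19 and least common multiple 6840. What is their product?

129960

For any two positive integers, gcd × lcm = product = 19 × 6840 = 129960.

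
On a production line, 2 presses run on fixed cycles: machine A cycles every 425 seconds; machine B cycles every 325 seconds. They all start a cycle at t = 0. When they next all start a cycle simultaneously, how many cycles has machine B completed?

17 cycles

They are all back at their starting positions together after one LCM of the periods.
425 = 5^2 × 17
325 = 5^2 × 13
LCM(425, 325) = 5^2 × 13 × 17 = 5525.
Cycles for period 325: 5525 / 325 = 17.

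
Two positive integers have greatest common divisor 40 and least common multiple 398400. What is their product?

15936000

For any two positive integers, gcd × lcm = product = 40 × 398400 = 15936000.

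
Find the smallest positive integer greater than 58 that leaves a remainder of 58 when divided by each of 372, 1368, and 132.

466546

N − 58 must be a common multiple of 372, 1368, and 132.
372 = 2^2 × 3 × 31
1368 = 2^3 × 3^2 × 19
132 = 2^2 × 3 × 11
LCM(372, 1368, 132) = 2^3 × 3^2 × 11 × 19 × 31 = 466488.
Smallest N > 58 is LCM + 58 = 466488 + 58 = 466546.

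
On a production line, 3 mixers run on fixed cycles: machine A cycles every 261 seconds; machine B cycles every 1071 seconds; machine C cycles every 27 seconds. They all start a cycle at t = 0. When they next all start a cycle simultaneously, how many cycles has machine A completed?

357 cycles

They are all back at their starting positions together after one LCM of the periods.
261 = 3^2 × 29
1071 = 3^2 × 7 × 17
27 = 3^3
LCM(261, 1071, 27) = 3^3 × 7 × 17 × 29 = 93177.
Cycles for period 261: 93177 / 261 = 357.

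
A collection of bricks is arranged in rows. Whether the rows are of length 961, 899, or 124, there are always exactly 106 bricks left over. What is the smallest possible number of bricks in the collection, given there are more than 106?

N − 106 must be a common multiple of 961, 899, and 124.
961 = 31^2
899 = 29 × 31
124 = 2^2 × 31
LCM(961, 899, 124) = 2^2 × 29 × 31^2 = 111476.
Smallest N > 106 is LCM + 106 = 111476 + 106 = 111582.

111582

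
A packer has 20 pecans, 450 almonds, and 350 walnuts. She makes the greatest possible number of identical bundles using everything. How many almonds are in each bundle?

45

Number of bundles = gcd(20, 450, 350).
20 = 2^2 × 5
450 = 2 × 3^2 × 5^2
350 = 2 × 5^2 × 7
gcd(20, 450, 350) = 2 × 5 = 10.
almonds per bundle = 450 / 10 = 45.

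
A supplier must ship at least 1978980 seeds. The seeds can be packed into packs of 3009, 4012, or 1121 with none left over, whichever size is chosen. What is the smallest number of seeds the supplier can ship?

2058156

The number of seeds must be a common multiple of 3009, 4012, and 1121, so a multiple of their LCM.
3009 = 3 × 17 × 59
4012 = 2^2 × 17 × 59
1121 = 19 × 59
LCM(3009, 4012, 1121) = 2^2 × 3 × 17 × 19 × 59 = 228684.
Smallest multiple of 228684 that is ≥ 1978980: ⌈1978980/228684⌉ × 228684 = 9 × 228684 = 2058156.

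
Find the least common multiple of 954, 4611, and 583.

304326

954 = 2 × 3^2 × 53
4611 = 3 × 29 × 53
583 = 11 × 53
LCM(954, 4611, 583) = 2 × 3^2 × 11 × 29 × 53 = 304326.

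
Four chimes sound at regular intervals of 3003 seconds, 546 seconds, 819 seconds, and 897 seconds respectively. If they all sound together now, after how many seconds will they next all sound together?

We need the least common multiple of the intervals.
3003 = 3 × 7 × 11 × 13
546 = 2 × 3 × 7 × 13
819 = 3^2 × 7 × 13
897 = 3 × 13 × 23
LCM(3003, 546, 819, 897) = 2 × 3^2 × 7 × 11 × 13 × 23 = 414414.

414414 seconds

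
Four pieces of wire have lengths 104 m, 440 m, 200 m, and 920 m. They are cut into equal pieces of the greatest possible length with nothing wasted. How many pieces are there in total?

Piece length = gcd(104, 440, 200, 920).
104 = 2^3 × 13
440 = 2^3 × 5 × 11
200 = 2^3 × 5^2
920 = 2^3 × 5 × 23
gcd(104, 440, 200, 920) = 2^3 = 8.
Total pieces = 104/8 + 440/8 + 200/8 + 920/8 = 13 + 55 + 25 + 115 = 208.

208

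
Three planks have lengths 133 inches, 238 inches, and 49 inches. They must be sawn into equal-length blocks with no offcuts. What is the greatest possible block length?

7 inches

The block length must divide every plank, so the greatest is gcd(133, 238, 49).
133 = 7 × 19
238 = 2 × 7 × 17
49 = 7^2
gcd(133, 238, 49) = 7.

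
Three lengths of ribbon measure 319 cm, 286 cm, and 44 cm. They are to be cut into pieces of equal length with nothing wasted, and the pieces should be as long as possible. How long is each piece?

11 cm

Each piece length must divide every original length, so the longest possible is gcd(319, 286, 44).
319 = 11 × 29
286 = 2 × 11 × 13
44 = 2^2 × 11
gcd(319, 286, 44) = 11.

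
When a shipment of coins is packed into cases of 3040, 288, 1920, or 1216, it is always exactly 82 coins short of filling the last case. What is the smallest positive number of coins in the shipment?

Being 82 short of a full case of size k means N ≡ −82 (mod k), i.e. N + 82 is a multiple of each size.
3040 = 2^5 × 5 × 19
288 = 2^5 × 3^2
1920 = 2^7 × 3 × 5
1216 = 2^6 × 19
LCM(3040, 288, 1920, 1216) = 2^7 × 3^2 × 5 × 19 = 109440.
Smallest positive N is 109440 − 82 = 109358.

109358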